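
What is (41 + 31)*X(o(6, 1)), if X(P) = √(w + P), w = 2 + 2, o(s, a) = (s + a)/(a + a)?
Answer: 36*√30 ≈ 197.18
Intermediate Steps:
o(s, a) = (a + s)/(2*a) (o(s, a) = (a + s)/((2*a)) = (a + s)*(1/(2*a)) = (a + s)/(2*a))
w = 4
X(P) = √(4 + P)
(41 + 31)*X(o(6, 1)) = (41 + 31)*√(4 + (½)*(1 + 6)/1) = 72*√(4 + (½)*1*7) = 72*√(4 + 7/2) = 72*√(15/2) = 72*(√30/2) = 36*√30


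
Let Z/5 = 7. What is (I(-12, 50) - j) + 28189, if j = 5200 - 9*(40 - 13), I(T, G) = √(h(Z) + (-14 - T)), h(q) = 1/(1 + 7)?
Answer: 23232 + I*√30/4 ≈ 23232.0 + 1.3693*I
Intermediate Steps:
Z = 35 (Z = 5*7 = 35)
h(q) = ⅛ (h(q) = 1/8 = ⅛)
I(T, G) = √(-111/8 - T) (I(T, G) = √(⅛ + (-14 - T)) = √(-111/8 - T))
j = 4957 (j = 5200 - 9*27 = 5200 - 1*243 = 5200 - 243 = 4957)
(I(-12, 50) - j) + 28189 = (√(-222 - 16*(-12))/4 - 1*4957) + 28189 = (√(-222 + 192)/4 - 4957) + 28189 = (√(-30)/4 - 4957) + 28189 = ((I*√30)/4 - 4957) + 28189 = (I*√30/4 - 4957) + 28189 = (-4957 + I*√30/4) + 28189 = 23232 + I*√30/4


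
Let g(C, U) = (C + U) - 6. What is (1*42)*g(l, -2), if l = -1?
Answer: -378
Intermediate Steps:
g(C, U) = -6 + C + U
(1*42)*g(l, -2) = (1*42)*(-6 - 1 - 2) = 42*(-9) = -378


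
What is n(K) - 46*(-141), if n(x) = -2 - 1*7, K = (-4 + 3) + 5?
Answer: 6477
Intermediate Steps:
K = 4 (K = -1 + 5 = 4)
n(x) = -9 (n(x) = -2 - 7 = -9)
n(K) - 46*(-141) = -9 - 46*(-141) = -9 + 6486 = 6477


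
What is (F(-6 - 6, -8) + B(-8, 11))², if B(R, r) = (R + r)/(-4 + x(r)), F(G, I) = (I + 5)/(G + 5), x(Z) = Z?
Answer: 36/49 ≈ 0.73469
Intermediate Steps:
F(G, I) = (5 + I)/(5 + G)
B(R, r) = (R + r)/(-4 + r)
(F(-6 - 6, -8) + B(-8, 11))² = ((5 - 8)/(5 + (-6 - 6)) + (-8 + 11)/(-4 + 11))² = (-3/(5 - 12) + 3/7)² = (-3/(-7) + (⅐)*3)² = (-⅐*(-3) + 3/7)² = (3/7 + 3/7)² = (6/7)² = 36/49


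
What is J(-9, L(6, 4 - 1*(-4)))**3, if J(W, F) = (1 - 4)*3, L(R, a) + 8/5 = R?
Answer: -729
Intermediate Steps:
L(R, a) = -8/5 + R
J(W, F) = -9 (J(W, F) = -3*3 = -9)
J(-9, L(6, 4 - 1*(-4)))**3 = (-9)**3 = -729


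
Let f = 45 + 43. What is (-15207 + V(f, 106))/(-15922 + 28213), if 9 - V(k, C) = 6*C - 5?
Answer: -15829/12291 ≈ -1.2879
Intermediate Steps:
f = 88
V(k, C) = 14 - 6*C (V(k, C) = 9 - (6*C - 5) = 9 - (-5 + 6*C) = 9 + (5 - 6*C) = 14 - 6*C)
(-15207 + V(f, 106))/(-15922 + 28213) = (-15207 + (14 - 6*106))/(-15922 + 28213) = (-15207 + (14 - 636))/12291 = (-15207 - 622)*(1/12291) = -15829*1/12291 = -15829/12291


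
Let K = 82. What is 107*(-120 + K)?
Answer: -4066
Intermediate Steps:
107*(-120 + K) = 107*(-120 + 82) = 107*(-38) = -4066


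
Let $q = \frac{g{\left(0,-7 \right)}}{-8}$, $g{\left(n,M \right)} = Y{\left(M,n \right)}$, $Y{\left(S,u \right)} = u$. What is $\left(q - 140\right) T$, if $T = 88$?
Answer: $-12320$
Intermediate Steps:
$g{\left(n,M \right)} = n$
$q = 0$ ($q = \frac{0}{-8} = 0 \left(- \frac{1}{8}\right) = 0$)
$\left(q - 140\right) T = \left(0 - 140\right) 88 = \left(-140\right) 88 = -12320$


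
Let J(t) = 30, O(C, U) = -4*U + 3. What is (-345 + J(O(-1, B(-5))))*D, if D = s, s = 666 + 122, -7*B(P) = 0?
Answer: -248220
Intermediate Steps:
B(P) = 0 (B(P) = -1/7*0 = 0)
O(C, U) = 3 - 4*U
s = 788
D = 788
(-345 + J(O(-1, B(-5))))*D = (-345 + 30)*788 = -315*788 = -248220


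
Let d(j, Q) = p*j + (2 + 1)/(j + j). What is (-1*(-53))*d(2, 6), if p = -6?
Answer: -2385/4 ≈ -596.25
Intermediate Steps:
d(j, Q) = -6*j + 3/(2*j) (d(j, Q) = -6*j + (2 + 1)/(j + j) = -6*j + 3/((2*j)) = -6*j + 3*(1/(2*j)) = -6*j + 3/(2*j))
(-1*(-53))*d(2, 6) = (-1*(-53))*(-6*2 + (3/2)/2) = 53*(-12 + (3/2)*(1/2)) = 53*(-12 + 3/4) = 53*(-45/4) = -2385/4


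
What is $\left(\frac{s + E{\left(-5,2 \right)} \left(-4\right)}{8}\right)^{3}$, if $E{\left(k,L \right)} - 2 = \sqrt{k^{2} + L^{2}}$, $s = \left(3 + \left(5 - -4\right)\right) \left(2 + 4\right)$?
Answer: $\frac{\left(16 - \sqrt{29}\right)^{3}}{8} \approx 149.5$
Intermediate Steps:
$s = 72$ ($s = \left(3 + \left(5 + 4\right)\right) 6 = \left(3 + 9\right) 6 = 12 \cdot 6 = 72$)
$E{\left(k,L \right)} = 2 + \sqrt{L^{2} + k^{2}}$ ($E{\left(k,L \right)} = 2 + \sqrt{k^{2} + L^{2}} = 2 + \sqrt{L^{2} + k^{2}}$)
$\left(\frac{s + E{\left(-5,2 \right)} \left(-4\right)}{8}\right)^{3} = \left(\frac{72 + \left(2 + \sqrt{2^{2} + \left(-5\right)^{2}}\right) \left(-4\right)}{8}\right)^{3} = \left(\left(72 + \left(2 + \sqrt{4 + 25}\right) \left(-4\right)\right) \frac{1}{8}\right)^{3} = \left(\left(72 + \left(2 + \sqrt{29}\right) \left(-4\right)\right) \frac{1}{8}\right)^{3} = \left(\left(72 - \left(8 + 4 \sqrt{29}\right)\right) \frac{1}{8}\right)^{3} = \left(\left(64 - 4 \sqrt{29}\right) \frac{1}{8}\right)^{3} = \left(8 - \frac{\sqrt{29}}{2}\right)^{3}$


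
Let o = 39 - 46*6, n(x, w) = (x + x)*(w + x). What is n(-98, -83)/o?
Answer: -35476/237 ≈ -149.69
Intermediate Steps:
n(x, w) = 2*x*(w + x) (n(x, w) = (2*x)*(w + x) = 2*x*(w + x))
o = -237 (o = 39 - 276 = -237)
n(-98, -83)/o = (2*(-98)*(-83 - 98))/(-237) = (2*(-98)*(-181))*(-1/237) = 35476*(-1/237) = -35476/237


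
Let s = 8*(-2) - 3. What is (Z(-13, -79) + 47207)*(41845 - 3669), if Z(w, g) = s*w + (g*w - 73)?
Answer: 1848023808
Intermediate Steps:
s = -19 (s = -16 - 3 = -19)
Z(w, g) = -73 - 19*w + g*w (Z(w, g) = -19*w + (g*w - 73) = -19*w + (-73 + g*w) = -73 - 19*w + g*w)
(Z(-13, -79) + 47207)*(41845 - 3669) = ((-73 - 19*(-13) - 79*(-13)) + 47207)*(41845 - 3669) = ((-73 + 247 + 1027) + 47207)*38176 = (1201 + 47207)*38176 = 48408*38176 = 1848023808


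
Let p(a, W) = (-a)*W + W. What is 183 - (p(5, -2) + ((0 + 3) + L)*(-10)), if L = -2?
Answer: 185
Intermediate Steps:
p(a, W) = W - W*a (p(a, W) = -W*a + W = W - W*a)
183 - (p(5, -2) + ((0 + 3) + L)*(-10)) = 183 - (-2*(1 - 1*5) + ((0 + 3) - 2)*(-10)) = 183 - (-2*(1 - 5) + (3 - 2)*(-10)) = 183 - (-2*(-4) + 1*(-10)) = 183 - (8 - 10) = 183 - 1*(-2) = 183 + 2 = 185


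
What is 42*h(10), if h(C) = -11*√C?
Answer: -462*√10 ≈ -1461.0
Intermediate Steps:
42*h(10) = 42*(-11*√10) = -462*√10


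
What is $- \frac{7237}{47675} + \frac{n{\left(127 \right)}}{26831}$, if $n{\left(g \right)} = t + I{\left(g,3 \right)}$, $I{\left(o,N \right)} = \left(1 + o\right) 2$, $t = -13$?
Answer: $- \frac{182590922}{1279167925} \approx -0.14274$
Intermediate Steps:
$I{\left(o,N \right)} = 2 + 2 o$
$n{\left(g \right)} = -11 + 2 g$ ($n{\left(g \right)} = -13 + \left(2 + 2 g\right) = -11 + 2 g$)
$- \frac{7237}{47675} + \frac{n{\left(127 \right)}}{26831} = - \frac{7237}{47675} + \frac{-11 + 2 \cdot 127}{26831} = \left(-7237\right) \frac{1}{47675} + \left(-11 + 254\right) \frac{1}{26831} = - \frac{7237}{47675} + 243 \cdot \frac{1}{26831} = - \frac{7237}{47675} + \frac{243}{26831} = - \frac{182590922}{1279167925}$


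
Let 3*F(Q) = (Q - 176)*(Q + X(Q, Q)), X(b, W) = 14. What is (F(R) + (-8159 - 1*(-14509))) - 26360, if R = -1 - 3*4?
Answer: -20073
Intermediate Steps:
R = -13 (R = -1 - 12 = -13)
F(Q) = (-176 + Q)*(14 + Q)/3 (F(Q) = ((Q - 176)*(Q + 14))/3 = ((-176 + Q)*(14 + Q))/3 = (-176 + Q)*(14 + Q)/3)
(F(R) + (-8159 - 1*(-14509))) - 26360 = ((-2464/3 - 54*(-13) + (⅓)*(-13)²) + (-8159 - 1*(-14509))) - 26360 = ((-2464/3 + 702 + (⅓)*169) + (-8159 + 14509)) - 26360 = ((-2464/3 + 702 + 169/3) + 6350) - 26360 = (-63 + 6350) - 26360 = 6287 - 26360 = -20073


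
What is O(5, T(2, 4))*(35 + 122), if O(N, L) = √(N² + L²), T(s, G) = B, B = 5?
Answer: 785*√2 ≈ 1110.2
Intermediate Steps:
T(s, G) = 5
O(N, L) = √(L² + N²)
O(5, T(2, 4))*(35 + 122) = √(5² + 5²)*(35 + 122) = √(25 + 25)*157 = √50*157 = (5*√2)*157 = 785*√2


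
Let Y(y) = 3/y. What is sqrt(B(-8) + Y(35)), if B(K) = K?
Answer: I*sqrt(9695)/35 ≈ 2.8132*I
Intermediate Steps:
sqrt(B(-8) + Y(35)) = sqrt(-8 + 3/35) = sqrt(-277/35) = I*sqrt(9695)/35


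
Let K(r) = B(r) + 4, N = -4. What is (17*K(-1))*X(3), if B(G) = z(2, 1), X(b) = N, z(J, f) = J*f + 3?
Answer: -612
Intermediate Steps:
z(J, f) = 3 + J*f
X(b) = -4
B(G) = 5 (B(G) = 3 + 2*1 = 3 + 2 = 5)
K(r) = 9 (K(r) = 5 + 4 = 9)
(17*K(-1))*X(3) = (17*9)*(-4) = 153*(-4) = -612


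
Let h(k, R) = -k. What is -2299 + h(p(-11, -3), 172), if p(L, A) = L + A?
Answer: -2285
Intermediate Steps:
p(L, A) = A + L
-2299 + h(p(-11, -3), 172) = -2299 - (-3 - 11) = -2299 - 1*(-14) = -2299 + 14 = -2285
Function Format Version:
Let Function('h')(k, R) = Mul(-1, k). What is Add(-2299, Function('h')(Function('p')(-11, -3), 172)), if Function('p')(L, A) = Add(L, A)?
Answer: -2285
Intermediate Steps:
Function('p')(L, A) = Add(A, L)
Add(-2299, Function('h')(Function('p')(-11, -3), 172)) = Add(-2299, Mul(-1, Add(-3, -11))) = Add(-2299, Mul(-1, -14)) = Add(-2299, 14) = -2285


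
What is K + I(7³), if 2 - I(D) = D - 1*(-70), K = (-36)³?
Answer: -47067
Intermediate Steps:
K = -46656
I(D) = -68 - D (I(D) = 2 - (D - 1*(-70)) = 2 - (D + 70) = 2 - (70 + D) = 2 + (-70 - D) = -68 - D)
K + I(7³) = -46656 + (-68 - 1*7³) = -46656 + (-68 - 1*343) = -46656 + (-68 - 343) = -46656 - 411 = -47067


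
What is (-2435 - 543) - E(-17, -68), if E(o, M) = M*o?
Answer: -4134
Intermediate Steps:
(-2435 - 543) - E(-17, -68) = (-2435 - 543) - (-68)*(-17) = -2978 - 1*1156 = -2978 - 1156 = -4134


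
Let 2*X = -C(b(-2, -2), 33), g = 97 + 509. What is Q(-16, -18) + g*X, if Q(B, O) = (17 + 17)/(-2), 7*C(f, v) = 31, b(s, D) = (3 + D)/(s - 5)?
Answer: -9512/7 ≈ -1358.9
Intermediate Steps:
b(s, D) = (3 + D)/(-5 + s)
C(f, v) = 31/7 (C(f, v) = (1/7)*31 = 31/7)
Q(B, O) = -17 (Q(B, O) = 34*(-1/2) = -17)
g = 606
X = -31/14 (X = (-1*31/7)/2 = (1/2)*(-31/7) = -31/14 ≈ -2.2143)
Q(-16, -18) + g*X = -17 + 606*(-31/14) = -17 - 9393/7 = -9512/7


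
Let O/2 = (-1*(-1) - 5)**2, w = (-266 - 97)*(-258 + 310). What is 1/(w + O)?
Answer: -1/18844 ≈ -5.3067e-5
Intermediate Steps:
w = -18876 (w = -363*52 = -18876)
O = 32 (O = 2*(-1*(-1) - 5)**2 = 2*(1 - 5)**2 = 2*(-4)**2 = 2*16 = 32)
1/(w + O) = 1/(-18876 + 32) = 1/(-18844) = -1/18844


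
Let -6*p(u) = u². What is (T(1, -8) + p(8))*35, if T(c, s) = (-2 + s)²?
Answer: 9380/3 ≈ 3126.7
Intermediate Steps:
p(u) = -u²/6
(T(1, -8) + p(8))*35 = ((-2 - 8)² - ⅙*8²)*35 = ((-10)² - ⅙*64)*35 = (100 - 32/3)*35 = (268/3)*35 = 9380/3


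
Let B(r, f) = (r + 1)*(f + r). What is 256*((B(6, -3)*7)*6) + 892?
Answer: 226684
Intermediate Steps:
B(r, f) = (1 + r)*(f + r)
256*((B(6, -3)*7)*6) + 892 = 256*(((-3 + 6 + 6**2 - 3*6)*7)*6) + 892 = 256*(((-3 + 6 + 36 - 18)*7)*6) + 892 = 256*((21*7)*6) + 892 = 256*(147*6) + 892 = 256*882 + 892 = 225792 + 892 = 226684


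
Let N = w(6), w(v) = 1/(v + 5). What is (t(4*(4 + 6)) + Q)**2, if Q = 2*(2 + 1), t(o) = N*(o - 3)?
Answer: 10609/121 ≈ 87.678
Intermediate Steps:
w(v) = 1/(5 + v)
N = 1/11 (N = 1/(5 + 6) = 1/11 ≈ 0.090909)
t(o) = -3/11 + o/11 (t(o) = (o - 3)/11 = (-3 + o)/11 = -3/11 + o/11)
Q = 6 (Q = 2*3 = 6)
(t(4*(4 + 6)) + Q)**2 = ((-3/11 + (4*(4 + 6))/11) + 6)**2 = ((-3/11 + (4*10)/11) + 6)**2 = ((-3/11 + (1/11)*40) + 6)**2 = ((-3/11 + 40/11) + 6)**2 = (37/11 + 6)**2 = (103/11)**2 = 10609/121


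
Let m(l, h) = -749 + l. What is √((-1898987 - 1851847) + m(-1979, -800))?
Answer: I*√3753562 ≈ 1937.4*I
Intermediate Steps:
√((-1898987 - 1851847) + m(-1979, -800)) = √((-1898987 - 1851847) + (-749 - 1979)) = √(-3750834 - 2728) = √(-3753562) = I*√3753562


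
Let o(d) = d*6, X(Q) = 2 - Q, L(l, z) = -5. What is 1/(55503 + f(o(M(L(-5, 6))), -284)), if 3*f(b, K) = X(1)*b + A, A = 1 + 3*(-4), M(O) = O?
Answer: 3/166468 ≈ 1.8021e-5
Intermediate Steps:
A = -11 (A = 1 - 12 = -11)
o(d) = 6*d
f(b, K) = -11/3 + b/3 (f(b, K) = ((2 - 1*1)*b - 11)/3 = ((2 - 1)*b - 11)/3 = (1*b - 11)/3 = (b - 11)/3 = (-11 + b)/3 = -11/3 + b/3)
1/(55503 + f(o(M(L(-5, 6))), -284)) = 1/(55503 + (-11/3 + (6*(-5))/3)) = 1/(55503 + (-11/3 + (1/3)*(-30))) = 1/(55503 + (-11/3 - 10)) = 1/(55503 - 41/3) = 1/(166468/3) = 3/166468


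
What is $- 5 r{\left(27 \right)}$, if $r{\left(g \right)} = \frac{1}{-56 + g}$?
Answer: $\frac{5}{29} \approx 0.17241$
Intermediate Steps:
$- 5 r{\left(27 \right)} = - \frac{5}{-56 + 27} = - \frac{5}{-29} = \left(-5\right) \left(- \frac{1}{29}\right) = \frac{5}{29}$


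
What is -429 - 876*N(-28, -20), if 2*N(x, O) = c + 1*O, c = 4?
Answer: 6579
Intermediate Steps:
N(x, O) = 2 + O/2 (N(x, O) = (4 + 1*O)/2 = (4 + O)/2 = 2 + O/2)
-429 - 876*N(-28, -20) = -429 - 876*(2 + (½)*(-20)) = -429 - 876*(2 - 10) = -429 - 876*(-8) = -429 + 7008 = 6579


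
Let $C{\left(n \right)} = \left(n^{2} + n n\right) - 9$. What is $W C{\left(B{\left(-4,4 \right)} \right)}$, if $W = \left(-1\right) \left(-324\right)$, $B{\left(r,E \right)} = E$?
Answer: $7452$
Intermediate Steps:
$C{\left(n \right)} = -9 + 2 n^{2}$ ($C{\left(n \right)} = \left(n^{2} + n^{2}\right) - 9 = 2 n^{2} - 9 = -9 + 2 n^{2}$)
$W = 324$
$W C{\left(B{\left(-4,4 \right)} \right)} = 324 \left(-9 + 2 \cdot 4^{2}\right) = 324 \left(-9 + 2 \cdot 16\right) = 324 \left(-9 + 32\right) = 324 \cdot 23 = 7452$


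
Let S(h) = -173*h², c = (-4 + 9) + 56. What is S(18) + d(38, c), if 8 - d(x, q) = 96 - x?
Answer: -56102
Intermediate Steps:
c = 61 (c = 5 + 56 = 61)
d(x, q) = -88 + x (d(x, q) = 8 - (96 - x) = 8 + (-96 + x) = -88 + x)
S(18) + d(38, c) = -173*18² + (-88 + 38) = -173*324 - 50 = -56052 - 50 = -56102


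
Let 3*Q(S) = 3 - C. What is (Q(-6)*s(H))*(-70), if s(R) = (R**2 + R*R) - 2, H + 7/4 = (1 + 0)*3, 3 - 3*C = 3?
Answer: -315/4 ≈ -78.750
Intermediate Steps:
C = 0 (C = 1 - 1/3*3 = 1 - 1 = 0)
H = 5/4 (H = -7/4 + (1 + 0)*3 = -7/4 + 1*3 = -7/4 + 3 = 5/4 ≈ 1.2500)
Q(S) = 1 (Q(S) = (3 - 1*0)/3 = (3 + 0)/3 = (1/3)*3 = 1)
s(R) = -2 + 2*R**2 (s(R) = (R**2 + R**2) - 2 = 2*R**2 - 2 = -2 + 2*R**2)
(Q(-6)*s(H))*(-70) = (1*(-2 + 2*(5/4)**2))*(-70) = (1*(-2 + 2*(25/16)))*(-70) = (1*(-2 + 25/8))*(-70) = (1*(9/8))*(-70) = (9/8)*(-70) = -315/4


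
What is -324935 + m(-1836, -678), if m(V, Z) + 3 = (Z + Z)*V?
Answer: 2164678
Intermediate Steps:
m(V, Z) = -3 + 2*V*Z (m(V, Z) = -3 + (Z + Z)*V = -3 + (2*Z)*V = -3 + 2*V*Z)
-324935 + m(-1836, -678) = -324935 + (-3 + 2*(-1836)*(-678)) = -324935 + (-3 + 2489616) = -324935 + 2489613 = 2164678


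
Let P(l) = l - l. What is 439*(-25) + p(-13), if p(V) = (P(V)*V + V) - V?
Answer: -10975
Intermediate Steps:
P(l) = 0
p(V) = 0 (p(V) = (0*V + V) - V = (0 + V) - V = V - V = 0)
439*(-25) + p(-13) = 439*(-25) + 0 = -10975 + 0 = -10975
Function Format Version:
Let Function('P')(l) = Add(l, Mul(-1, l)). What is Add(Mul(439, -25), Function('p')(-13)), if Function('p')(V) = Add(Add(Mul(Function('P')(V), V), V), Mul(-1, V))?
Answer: -10975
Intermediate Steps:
Function('P')(l) = 0
Function('p')(V) = 0 (Function('p')(V) = Add(Add(Mul(0, V), V), Mul(-1, V)) = Add(Add(0, V), Mul(-1, V)) = Add(V, Mul(-1, V)) = 0)
Add(Mul(439, -25), Function('p')(-13)) = Add(Mul(439, -25), 0) = Add(-10975, 0) = -10975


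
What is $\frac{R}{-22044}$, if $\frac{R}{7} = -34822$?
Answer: $\frac{121877}{11022} \approx 11.058$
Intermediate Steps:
$R = -243754$ ($R = 7 \left(-34822\right) = -243754$)
$\frac{R}{-22044} = - \frac{243754}{-22044} = \left(-243754\right) \left(- \frac{1}{22044}\right) = \frac{121877}{11022}$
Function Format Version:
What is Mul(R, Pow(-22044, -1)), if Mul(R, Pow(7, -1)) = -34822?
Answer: Rational(121877, 11022) ≈ 11.058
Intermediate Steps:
R = -243754 (R = Mul(7, -34822) = -243754)
Mul(R, Pow(-22044, -1)) = Mul(-243754, Pow(-22044, -1)) = Mul(-243754, Rational(-1, 22044)) = Rational(121877, 11022)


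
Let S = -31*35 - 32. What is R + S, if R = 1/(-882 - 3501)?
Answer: -4895812/4383 ≈ -1117.0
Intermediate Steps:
S = -1117 (S = -1085 - 32 = -1117)
R = -1/4383 (R = 1/(-4383) = -1/4383 ≈ -0.00022815)
R + S = -1/4383 - 1117 = -4895812/4383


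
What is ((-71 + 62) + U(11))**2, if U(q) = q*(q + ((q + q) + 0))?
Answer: 125316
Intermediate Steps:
U(q) = 3*q**2 (U(q) = q*(q + (2*q + 0)) = q*(q + 2*q) = q*(3*q) = 3*q**2)
((-71 + 62) + U(11))**2 = ((-71 + 62) + 3*11**2)**2 = (-9 + 3*121)**2 = (-9 + 363)**2 = 354**2 = 125316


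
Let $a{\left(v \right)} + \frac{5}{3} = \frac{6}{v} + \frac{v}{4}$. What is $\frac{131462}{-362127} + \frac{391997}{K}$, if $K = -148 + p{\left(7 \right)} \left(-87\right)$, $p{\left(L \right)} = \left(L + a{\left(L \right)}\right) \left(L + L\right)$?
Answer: $- \frac{286487177456}{7111812153} \approx -40.283$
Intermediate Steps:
$a{\left(v \right)} = - \frac{5}{3} + \frac{6}{v} + \frac{v}{4}$ ($a{\left(v \right)} = - \frac{5}{3} + \left(\frac{6}{v} + \frac{v}{4}\right) = - \frac{5}{3} + \frac{6}{v} + \frac{v}{4}$)
$p{\left(L \right)} = 2 L \left(- \frac{5}{3} + \frac{6}{L} + \frac{5 L}{4}\right)$ ($p{\left(L \right)} = \left(L + \left(- \frac{5}{3} + \frac{6}{L} + \frac{L}{4}\right)\right) \left(L + L\right) = \left(- \frac{5}{3} + \frac{6}{L} + \frac{5 L}{4}\right) 2 L = 2 L \left(- \frac{5}{3} + \frac{6}{L} + \frac{5 L}{4}\right)$)
$K = - \frac{19639}{2}$ ($K = -148 + \left(12 - \frac{70}{3} + \frac{5 \cdot 7^{2}}{2}\right) \left(-87\right) = -148 + \left(12 - \frac{70}{3} + \frac{5}{2} \cdot 49\right) \left(-87\right) = -148 + \left(12 - \frac{70}{3} + \frac{245}{2}\right) \left(-87\right) = -148 + \frac{667}{6} \left(-87\right) = -148 - \frac{19343}{2} = - \frac{19639}{2} \approx -9819.5$)
$\frac{131462}{-362127} + \frac{391997}{K} = \frac{131462}{-362127} + \frac{391997}{- \frac{19639}{2}} = 131462 \left(- \frac{1}{362127}\right) + 391997 \left(- \frac{2}{19639}\right) = - \frac{131462}{362127} - \frac{783994}{19639} = - \frac{286487177456}{7111812153}$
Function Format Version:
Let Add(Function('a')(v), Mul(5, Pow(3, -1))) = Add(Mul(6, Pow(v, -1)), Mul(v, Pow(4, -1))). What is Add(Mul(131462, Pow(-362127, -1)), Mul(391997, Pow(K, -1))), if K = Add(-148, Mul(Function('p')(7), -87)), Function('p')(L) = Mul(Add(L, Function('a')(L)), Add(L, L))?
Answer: Rational(-286487177456, 7111812153) ≈ -40.283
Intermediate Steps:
Function('a')(v) = Add(Rational(-5, 3), Mul(6, Pow(v, -1)), Mul(Rational(1, 4), v)) (Function('a')(v) = Add(Rational(-5, 3), Add(Mul(6, Pow(v, -1)), Mul(v, Pow(4, -1)))) = Add(Rational(-5, 3), Add(Mul(6, Pow(v, -1)), Mul(v, Rational(1, 4)))) = Add(Rational(-5, 3), Add(Mul(6, Pow(v, -1)), Mul(Rational(1, 4), v))) = Add(Rational(-5, 3), Mul(6, Pow(v, -1)), Mul(Rational(1, 4), v)))
Function('p')(L) = Mul(2, L, Add(Rational(-5, 3), Mul(6, Pow(L, -1)), Mul(Rational(5, 4), L))) (Function('p')(L) = Mul(Add(L, Add(Rational(-5, 3), Mul(6, Pow(L, -1)), Mul(Rational(1, 4), L))), Add(L, L)) = Mul(Add(Rational(-5, 3), Mul(6, Pow(L, -1)), Mul(Rational(5, 4), L)), Mul(2, L)) = Mul(2, L, Add(Rational(-5, 3), Mul(6, Pow(L, -1)), Mul(Rational(5, 4), L))))
K = Rational(-19639, 2) (K = Add(-148, Mul(Add(12, Mul(Rational(-10, 3), 7), Mul(Rational(5, 2), Pow(7, 2))), -87)) = Add(-148, Mul(Add(12, Rational(-70, 3), Mul(Rational(5, 2), 49)), -87)) = Add(-148, Mul(Add(12, Rational(-70, 3), Rational(245, 2)), -87)) = Add(-148, Mul(Rational(667, 6), -87)) = Add(-148, Rational(-19343, 2)) = Rational(-19639, 2) ≈ -9819.5)
Add(Mul(131462, Pow(-362127, -1)), Mul(391997, Pow(K, -1))) = Add(Mul(131462, Pow(-362127, -1)), Mul(391997, Pow(Rational(-19639, 2), -1))) = Add(Mul(131462, Rational(-1, 362127)), Mul(391997, Rational(-2, 19639))) = Add(Rational(-131462, 362127), Rational(-783994, 19639)) = Rational(-286487177456, 7111812153)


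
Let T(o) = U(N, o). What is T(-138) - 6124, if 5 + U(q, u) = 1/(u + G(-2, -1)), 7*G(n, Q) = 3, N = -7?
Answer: -5902234/963 ≈ -6129.0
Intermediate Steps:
G(n, Q) = 3/7 (G(n, Q) = (⅐)*3 = 3/7)
U(q, u) = -5 + 1/(3/7 + u) (U(q, u) = -5 + 1/(u + 3/7) = -5 + 1/(3/7 + u))
T(o) = (-8 - 35*o)/(3 + 7*o)
T(-138) - 6124 = (-8 - 35*(-138))/(3 + 7*(-138)) - 6124 = (-8 + 4830)/(3 - 966) - 6124 = 4822/(-963) - 6124 = -1/963*4822 - 6124 = -4822/963 - 6124 = -5902234/963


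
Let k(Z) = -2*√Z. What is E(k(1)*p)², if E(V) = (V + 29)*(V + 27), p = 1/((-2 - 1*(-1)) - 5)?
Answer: 52070656/81 ≈ 6.4285e+5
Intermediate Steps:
p = -⅙ (p = 1/((-2 + 1) - 5) = 1/(-1 - 5) = 1/(-6) = -⅙ ≈ -0.16667)
E(V) = (27 + V)*(29 + V) (E(V) = (29 + V)*(27 + V) = (27 + V)*(29 + V))
E(k(1)*p)² = (783 + (-2*√1*(-⅙))² + 56*(-2*√1*(-⅙)))² = (783 + (-2*1*(-⅙))² + 56*(-2*1*(-⅙)))² = (783 + (-2*(-⅙))² + 56*(-2*(-⅙)))² = (783 + (⅓)² + 56*(⅓))² = (783 + ⅑ + 56/3)² = (7216/9)² = 52070656/81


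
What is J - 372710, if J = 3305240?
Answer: 2932530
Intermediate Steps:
J - 372710 = 3305240 - 372710 = 2932530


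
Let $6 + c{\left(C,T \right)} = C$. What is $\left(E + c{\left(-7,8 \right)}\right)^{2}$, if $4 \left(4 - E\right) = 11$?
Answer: $\frac{2209}{16} \approx 138.06$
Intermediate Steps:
$E = \frac{5}{4}$ ($E = 4 - \frac{11}{4} = \frac{5}{4} \approx 1.25$)
$c{\left(C,T \right)} = -6 + C$
$\left(E + c{\left(-7,8 \right)}\right)^{2} = \left(\frac{5}{4} - 13\right)^{2} = \left(- \frac{47}{4}\right)^{2} = \frac{2209}{16}$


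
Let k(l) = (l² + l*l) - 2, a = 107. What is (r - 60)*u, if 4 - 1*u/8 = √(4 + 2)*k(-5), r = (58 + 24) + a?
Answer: 4128 - 49536*√6 ≈ -1.1721e+5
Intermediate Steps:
r = 189 (r = (58 + 24) + 107 = 82 + 107 = 189)
k(l) = -2 + 2*l² (k(l) = (l² + l²) - 2 = 2*l² - 2 = -2 + 2*l²)
u = 32 - 384*√6 (u = 32 - 8*√(4 + 2)*(-2 + 2*(-5)²) = 32 - 8*√6*(-2 + 2*25) = 32 - 8*√6*(-2 + 50) = 32 - 8*√6*48 = 32 - 384*√6 ≈ -908.60)
(r - 60)*u = (189 - 60)*(32 - 384*√6) = 129*(32 - 384*√6) = 4128 - 49536*√6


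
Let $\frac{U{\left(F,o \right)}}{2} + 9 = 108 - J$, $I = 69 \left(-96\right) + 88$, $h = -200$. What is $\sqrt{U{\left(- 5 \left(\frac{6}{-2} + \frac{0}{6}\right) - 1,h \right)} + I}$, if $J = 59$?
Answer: $2 i \sqrt{1614} \approx 80.349 i$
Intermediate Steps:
$I = -6536$ ($I = -6624 + 88 = -6536$)
$U{\left(F,o \right)} = 80$ ($U{\left(F,o \right)} = -18 + 2 \left(108 - 59\right) = -18 + 2 \cdot 49 = -18 + 98 = 80$)
$\sqrt{U{\left(- 5 \left(\frac{6}{-2} + \frac{0}{6}\right) - 1,h \right)} + I} = \sqrt{80 - 6536} = \sqrt{-6456} = 2 i \sqrt{1614}$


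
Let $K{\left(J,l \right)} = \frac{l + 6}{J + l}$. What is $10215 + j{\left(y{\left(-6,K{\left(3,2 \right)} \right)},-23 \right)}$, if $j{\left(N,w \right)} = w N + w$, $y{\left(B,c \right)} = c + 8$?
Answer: $\frac{49856}{5} \approx 9971.2$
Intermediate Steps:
$K{\left(J,l \right)} = \frac{6 + l}{J + l}$
$y{\left(B,c \right)} = 8 + c$
$j{\left(N,w \right)} = w + N w$ ($j{\left(N,w \right)} = N w + w = w + N w$)
$10215 + j{\left(y{\left(-6,K{\left(3,2 \right)} \right)},-23 \right)} = 10215 - 23 \left(1 + \left(8 + \frac{6 + 2}{3 + 2}\right)\right) = 10215 - 23 \left(1 + \left(8 + \frac{1}{5} \cdot 8\right)\right) = 10215 - 23 \left(1 + \left(8 + \frac{8}{5}\right)\right) = 10215 - 23 \left(1 + \frac{48}{5}\right) = 10215 - \frac{1219}{5} = \frac{49856}{5}$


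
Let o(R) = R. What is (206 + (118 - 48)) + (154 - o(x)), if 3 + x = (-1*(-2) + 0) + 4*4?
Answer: 415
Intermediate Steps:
x = 15 (x = -3 + ((-1*(-2) + 0) + 4*4) = -3 + ((2 + 0) + 16) = -3 + (2 + 16) = -3 + 18 = 15)
(206 + (118 - 48)) + (154 - o(x)) = (206 + (118 - 48)) + (154 - 1*15) = (206 + 70) + (154 - 15) = 276 + 139 = 415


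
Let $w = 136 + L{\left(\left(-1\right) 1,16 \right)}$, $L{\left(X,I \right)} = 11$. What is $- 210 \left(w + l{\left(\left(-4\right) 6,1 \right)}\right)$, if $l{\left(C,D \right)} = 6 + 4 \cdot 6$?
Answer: $-37170$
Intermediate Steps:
$l{\left(C,D \right)} = 30$ ($l{\left(C,D \right)} = 6 + 24 = 30$)
$w = 147$ ($w = 136 + 11 = 147$)
$- 210 \left(w + l{\left(\left(-4\right) 6,1 \right)}\right) = - 210 \left(147 + 30\right) = \left(-210\right) 177 = -37170$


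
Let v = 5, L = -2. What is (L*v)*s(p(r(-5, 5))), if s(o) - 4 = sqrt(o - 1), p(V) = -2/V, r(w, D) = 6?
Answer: -40 - 20*I*sqrt(3)/3 ≈ -40.0 - 11.547*I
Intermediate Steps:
s(o) = 4 + sqrt(-1 + o) (s(o) = 4 + sqrt(o - 1) = 4 + sqrt(-1 + o))
(L*v)*s(p(r(-5, 5))) = (-2*5)*(4 + sqrt(-1 - 2/6)) = -10*(4 + sqrt(-1 - 2*1/6)) = -10*(4 + sqrt(-1 - 1/3)) = -10*(4 + sqrt(-4/3)) = -10*(4 + 2*I*sqrt(3)/3) = -40 - 20*I*sqrt(3)/3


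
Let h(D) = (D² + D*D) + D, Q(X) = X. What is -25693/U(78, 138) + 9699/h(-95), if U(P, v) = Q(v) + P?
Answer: -17008253/143640 ≈ -118.41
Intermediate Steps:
h(D) = D + 2*D² (h(D) = (D² + D²) + D = 2*D² + D = D + 2*D²)
U(P, v) = P + v (U(P, v) = v + P = P + v)
-25693/U(78, 138) + 9699/h(-95) = -25693/(78 + 138) + 9699/((-95*(1 + 2*(-95)))) = -25693/216 + 9699/((-95*(1 - 190))) = -25693*1/216 + 9699/((-95*(-189))) = -25693/216 + 9699/17955 = -25693/216 + 9699*(1/17955) = -25693/216 + 3233/5985 = -17008253/143640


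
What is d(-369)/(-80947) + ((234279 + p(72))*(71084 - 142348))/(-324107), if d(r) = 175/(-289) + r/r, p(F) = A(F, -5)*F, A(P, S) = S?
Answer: 55710397166372790/1083150916583 ≈ 51434.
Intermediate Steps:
p(F) = -5*F
d(r) = 114/289 (d(r) = 175*(-1/289) + 1 = -175/289 + 1 = 114/289)
d(-369)/(-80947) + ((234279 + p(72))*(71084 - 142348))/(-324107) = (114/289)/(-80947) + ((234279 - 5*72)*(71084 - 142348))/(-324107) = (114/289)*(-1/80947) + ((234279 - 360)*(-71264))*(-1/324107) = -114/23393683 + (233919*(-71264))*(-1/324107) = -114/23393683 - 16670003616*(-1/324107) = -114/23393683 + 2381429088/46301 = 55710397166372790/1083150916583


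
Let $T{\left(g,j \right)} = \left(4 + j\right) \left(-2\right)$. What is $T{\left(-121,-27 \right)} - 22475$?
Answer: $-22429$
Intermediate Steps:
$T{\left(g,j \right)} = -8 - 2 j$
$T{\left(-121,-27 \right)} - 22475 = \left(-8 - -54\right) - 22475 = \left(-8 + 54\right) - 22475 = 46 - 22475 = -22429$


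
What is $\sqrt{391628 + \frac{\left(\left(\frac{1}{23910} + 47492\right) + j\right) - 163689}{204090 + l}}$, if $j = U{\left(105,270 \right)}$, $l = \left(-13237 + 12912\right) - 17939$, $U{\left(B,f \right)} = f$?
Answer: $\frac{\sqrt{214754687256998520590285}}{740516610} \approx 625.8$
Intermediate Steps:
$l = -18264$ ($l = -325 - 17939 = -18264$)
$j = 270$
$\sqrt{391628 + \frac{\left(\left(\frac{1}{23910} + 47492\right) + j\right) - 163689}{204090 + l}} = \sqrt{391628 + \frac{\left(\left(\frac{1}{23910} + 47492\right) + 270\right) - 163689}{204090 - 18264}} = \sqrt{391628 + \frac{\left(\left(\frac{1}{23910} + 47492\right) + 270\right) - 163689}{185826}} = \sqrt{391628 + \left(\left(\frac{1135533721}{23910} + 270\right) - 163689\right) \frac{1}{185826}} = \sqrt{391628 + \left(\frac{1141989421}{23910} - 163689\right) \frac{1}{185826}} = \sqrt{391628 - \frac{2771814569}{4443099660}} = \sqrt{\frac{1740039461831911}{4443099660}} = \frac{\sqrt{214754687256998520590285}}{740516610}$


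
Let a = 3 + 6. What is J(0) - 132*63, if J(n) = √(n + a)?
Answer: -8313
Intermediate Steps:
a = 9
J(n) = √(9 + n) (J(n) = √(n + 9) = √(9 + n))
J(0) - 132*63 = √(9 + 0) - 132*63 = √9 - 8316 = 3 - 8316 = -8313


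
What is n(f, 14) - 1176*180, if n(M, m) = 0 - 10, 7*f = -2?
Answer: -211690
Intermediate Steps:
f = -2/7 (f = (1/7)*(-2) = -2/7 ≈ -0.28571)
n(M, m) = -10
n(f, 14) - 1176*180 = -10 - 1176*180 = -10 - 211680 = -211690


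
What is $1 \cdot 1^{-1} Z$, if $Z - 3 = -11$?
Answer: $-8$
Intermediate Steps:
$Z = -8$ ($Z = 3 - 11 = -8$)
$1 \cdot 1^{-1} Z = 1 \cdot 1^{-1} \left(-8\right) = 1 \cdot 1 \left(-8\right) = 1 \left(-8\right) = -8$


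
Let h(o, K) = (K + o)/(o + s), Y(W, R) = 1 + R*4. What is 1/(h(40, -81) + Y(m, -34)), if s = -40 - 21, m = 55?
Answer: -21/2794 ≈ -0.0075161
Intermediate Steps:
s = -61
Y(W, R) = 1 + 4*R
h(o, K) = (K + o)/(-61 + o) (h(o, K) = (K + o)/(o - 61) = (K + o)/(-61 + o))
1/(h(40, -81) + Y(m, -34)) = 1/((-81 + 40)/(-61 + 40) + (1 + 4*(-34))) = 1/(-41/(-21) + (1 - 136)) = 1/(-1/21*(-41) - 135) = 1/(41/21 - 135) = 1/(-2794/21) = -21/2794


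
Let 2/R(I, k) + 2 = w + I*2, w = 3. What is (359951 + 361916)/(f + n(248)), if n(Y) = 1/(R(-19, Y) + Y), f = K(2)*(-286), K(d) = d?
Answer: -6622407858/5247491 ≈ -1262.0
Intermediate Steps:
R(I, k) = 2/(1 + 2*I) (R(I, k) = 2/(-2 + (3 + I*2)) = 2/(-2 + (3 + 2*I)) = 2/(1 + 2*I))
f = -572 (f = 2*(-286) = -572)
n(Y) = 1/(-2/37 + Y) (n(Y) = 1/(2/(1 + 2*(-19)) + Y) = 1/(2/(1 - 38) + Y) = 1/(2/(-37) + Y) = 1/(2*(-1/37) + Y) = 1/(-2/37 + Y))
(359951 + 361916)/(f + n(248)) = (359951 + 361916)/(-572 + 37/(-2 + 37*248)) = 721867/(-572 + 37/(-2 + 9176)) = 721867/(-572 + 37/9174) = 721867/(-5247491/9174) = 721867*(-9174/5247491) = -6622407858/5247491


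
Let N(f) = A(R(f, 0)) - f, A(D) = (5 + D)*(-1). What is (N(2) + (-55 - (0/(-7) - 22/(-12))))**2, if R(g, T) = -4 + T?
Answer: 128881/36 ≈ 3580.0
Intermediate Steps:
A(D) = -5 - D
N(f) = -1 - f (N(f) = (-5 - (-4 + 0)) - f = (-5 - 1*(-4)) - f = (-5 + 4) - f = -1 - f)
(N(2) + (-55 - (0/(-7) - 22/(-12))))**2 = ((-1 - 1*2) + (-55 - (0/(-7) - 22/(-12))))**2 = ((-1 - 2) + (-55 - (0*(-1/7) - 22*(-1/12))))**2 = (-3 + (-55 - (0 + 11/6)))**2 = (-3 + (-55 - 1*11/6))**2 = (-3 + (-55 - 11/6))**2 = (-3 - 341/6)**2 = (-359/6)**2 = 128881/36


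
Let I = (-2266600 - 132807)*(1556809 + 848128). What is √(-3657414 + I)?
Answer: I*√5770426329773 ≈ 2.4022e+6*I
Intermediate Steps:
I = -5770422672359 (I = -2399407*2404937 = -5770422672359)
√(-3657414 + I) = √(-3657414 - 5770422672359) = √(-5770426329773) = I*√5770426329773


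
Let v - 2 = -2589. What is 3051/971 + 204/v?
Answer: 7694853/2511977 ≈ 3.0633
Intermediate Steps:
v = -2587 (v = 2 - 2589 = -2587)
3051/971 + 204/v = 3051/971 + 204/(-2587) = 3051*(1/971) + 204*(-1/2587) = 3051/971 - 204/2587 = 7694853/2511977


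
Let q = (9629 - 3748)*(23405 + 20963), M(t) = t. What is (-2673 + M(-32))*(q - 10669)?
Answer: -705781942995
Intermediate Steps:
q = 260928208 (q = 5881*44368 = 260928208)
(-2673 + M(-32))*(q - 10669) = (-2673 - 32)*(260928208 - 10669) = -2705*260917539 = -705781942995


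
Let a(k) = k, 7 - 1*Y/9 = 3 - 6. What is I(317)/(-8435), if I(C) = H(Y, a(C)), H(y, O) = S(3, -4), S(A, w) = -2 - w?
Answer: -2/8435 ≈ -0.00023711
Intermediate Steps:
Y = 90 (Y = 63 - 9*(3 - 6) = 63 - 9*(-3) = 63 + 27 = 90)
H(y, O) = 2 (H(y, O) = -2 - 1*(-4) = -2 + 4 = 2)
I(C) = 2
I(317)/(-8435) = 2/(-8435) = 2*(-1/8435) = -2/8435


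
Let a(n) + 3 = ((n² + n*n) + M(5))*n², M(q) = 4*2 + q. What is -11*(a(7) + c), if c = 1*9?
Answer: -59895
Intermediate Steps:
M(q) = 8 + q
c = 9
a(n) = -3 + n²*(13 + 2*n²) (a(n) = -3 + ((n² + n*n) + (8 + 5))*n² = -3 + ((n² + n²) + 13)*n² = -3 + (2*n² + 13)*n² = -3 + (13 + 2*n²)*n² = -3 + n²*(13 + 2*n²))
-11*(a(7) + c) = -11*((-3 + 2*7⁴ + 13*7²) + 9) = -11*((-3 + 2*2401 + 13*49) + 9) = -11*((-3 + 4802 + 637) + 9) = -11*(5436 + 9) = -11*5445 = -59895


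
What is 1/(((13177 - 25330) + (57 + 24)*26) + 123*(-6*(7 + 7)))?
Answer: -1/20379 ≈ -4.9070e-5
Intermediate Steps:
1/(((13177 - 25330) + (57 + 24)*26) + 123*(-6*(7 + 7))) = 1/((-12153 + 81*26) + 123*(-6*14)) = 1/((-12153 + 2106) + 123*(-84)) = 1/(-10047 - 10332) = 1/(-20379) = -1/20379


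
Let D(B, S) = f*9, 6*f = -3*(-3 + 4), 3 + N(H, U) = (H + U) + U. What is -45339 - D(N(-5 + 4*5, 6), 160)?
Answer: -90669/2 ≈ -45335.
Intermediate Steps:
N(H, U) = -3 + H + 2*U (N(H, U) = -3 + ((H + U) + U) = -3 + (H + 2*U) = -3 + H + 2*U)
f = -½ (f = (-3*(-3 + 4))/6 = (-3*1)/6 = (⅙)*(-3) = -½ ≈ -0.50000)
D(B, S) = -9/2 (D(B, S) = -½*9 = -9/2)
-45339 - D(N(-5 + 4*5, 6), 160) = -45339 - 1*(-9/2) = -45339 + 9/2 = -90669/2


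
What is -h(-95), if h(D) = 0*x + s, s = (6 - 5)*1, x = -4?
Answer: -1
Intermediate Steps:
s = 1 (s = 1*1 = 1)
h(D) = 1 (h(D) = 0*(-4) + 1 = 0 + 1 = 1)
-h(-95) = -1*1 = -1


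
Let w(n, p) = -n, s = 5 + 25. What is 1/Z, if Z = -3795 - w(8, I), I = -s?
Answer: -1/3787 ≈ -0.00026406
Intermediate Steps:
s = 30
I = -30 (I = -1*30 = -30)
Z = -3787 (Z = -3795 - (-1)*8 = -3795 - 1*(-8) = -3795 + 8 = -3787)
1/Z = 1/(-3787) = -1/3787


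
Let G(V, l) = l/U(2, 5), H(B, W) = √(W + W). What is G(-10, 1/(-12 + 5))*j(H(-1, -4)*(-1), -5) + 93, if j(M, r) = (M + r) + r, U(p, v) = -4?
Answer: 1297/14 - I*√2/14 ≈ 92.643 - 0.10102*I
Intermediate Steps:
H(B, W) = √2*√W (H(B, W) = √(2*W) = √2*√W)
j(M, r) = M + 2*r
G(V, l) = -l/4 (G(V, l) = l/(-4) = l*(-¼) = -l/4)
G(-10, 1/(-12 + 5))*j(H(-1, -4)*(-1), -5) + 93 = (-1/(4*(-12 + 5)))*((√2*√(-4))*(-1) + 2*(-5)) + 93 = (-¼/(-7))*((√2*(2*I))*(-1) - 10) + 93 = (-¼*(-⅐))*((2*I*√2)*(-1) - 10) + 93 = (-2*I*√2 - 10)/28 + 93 = (-10 - 2*I*√2)/28 + 93 = (-5/14 - I*√2/14) + 93 = 1297/14 - I*√2/14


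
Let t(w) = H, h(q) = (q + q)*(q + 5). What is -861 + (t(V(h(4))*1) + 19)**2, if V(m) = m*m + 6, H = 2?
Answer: -420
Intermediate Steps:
h(q) = 2*q*(5 + q) (h(q) = (2*q)*(5 + q) = 2*q*(5 + q))
V(m) = 6 + m**2 (V(m) = m**2 + 6 = 6 + m**2)
t(w) = 2
-861 + (t(V(h(4))*1) + 19)**2 = -861 + (2 + 19)**2 = -861 + 21**2 = -861 + 441 = -420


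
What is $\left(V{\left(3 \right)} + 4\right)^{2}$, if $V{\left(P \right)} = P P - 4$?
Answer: $81$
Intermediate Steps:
$V{\left(P \right)} = -4 + P^{2}$ ($V{\left(P \right)} = P^{2} - 4 = -4 + P^{2}$)
$\left(V{\left(3 \right)} + 4\right)^{2} = \left(\left(-4 + 3^{2}\right) + 4\right)^{2} = \left(\left(-4 + 9\right) + 4\right)^{2} = \left(5 + 4\right)^{2} = 9^{2} = 81$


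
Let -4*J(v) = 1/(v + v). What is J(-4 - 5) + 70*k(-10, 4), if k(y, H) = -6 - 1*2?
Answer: -40319/72 ≈ -559.99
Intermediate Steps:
k(y, H) = -8 (k(y, H) = -6 - 2 = -8)
J(v) = -1/(8*v) (J(v) = -1/(4*(v + v)) = -1/(2*v)/4 = -1/(8*v))
J(-4 - 5) + 70*k(-10, 4) = -1/(8*(-4 - 5)) + 70*(-8) = -⅛/(-9) - 560 = -⅛*(-⅑) - 560 = 1/72 - 560 = -40319/72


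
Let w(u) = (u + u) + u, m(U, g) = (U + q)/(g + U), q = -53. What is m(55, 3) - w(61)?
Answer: -5306/29 ≈ -182.97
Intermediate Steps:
m(U, g) = (-53 + U)/(U + g) (m(U, g) = (U - 53)/(g + U) = (-53 + U)/(U + g))
w(u) = 3*u (w(u) = 2*u + u = 3*u)
m(55, 3) - w(61) = (-53 + 55)/(55 + 3) - 3*61 = 2/58 - 1*183 = (1/58)*2 - 183 = 1/29 - 183 = -5306/29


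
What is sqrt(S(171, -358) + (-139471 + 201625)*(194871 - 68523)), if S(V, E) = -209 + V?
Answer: sqrt(7853033554) ≈ 88617.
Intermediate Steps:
sqrt(S(171, -358) + (-139471 + 201625)*(194871 - 68523)) = sqrt((-209 + 171) + (-139471 + 201625)*(194871 - 68523)) = sqrt(-38 + 62154*126348) = sqrt(-38 + 7853033592) = sqrt(7853033554)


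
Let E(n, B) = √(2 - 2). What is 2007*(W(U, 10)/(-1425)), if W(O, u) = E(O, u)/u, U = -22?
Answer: 0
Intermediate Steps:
E(n, B) = 0 (E(n, B) = √0 = 0)
W(O, u) = 0 (W(O, u) = 0/u = 0)
2007*(W(U, 10)/(-1425)) = 2007*(0/(-1425)) = 2007*(0*(-1/1425)) = 2007*0 = 0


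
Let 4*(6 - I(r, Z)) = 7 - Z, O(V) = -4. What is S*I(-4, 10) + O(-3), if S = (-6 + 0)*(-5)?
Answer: 397/2 ≈ 198.50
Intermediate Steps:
I(r, Z) = 17/4 + Z/4 (I(r, Z) = 6 - (7 - Z)/4 = 6 + (-7/4 + Z/4) = 17/4 + Z/4)
S = 30 (S = -6*(-5) = 30)
S*I(-4, 10) + O(-3) = 30*(17/4 + (¼)*10) - 4 = 30*(17/4 + 5/2) - 4 = 30*(27/4) - 4 = 405/2 - 4 = 397/2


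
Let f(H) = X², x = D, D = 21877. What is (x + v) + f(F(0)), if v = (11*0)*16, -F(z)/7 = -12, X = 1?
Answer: 21878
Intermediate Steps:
F(z) = 84 (F(z) = -7*(-12) = 84)
x = 21877
v = 0 (v = 0*16 = 0)
f(H) = 1 (f(H) = 1² = 1)
(x + v) + f(F(0)) = (21877 + 0) + 1 = 21877 + 1 = 21878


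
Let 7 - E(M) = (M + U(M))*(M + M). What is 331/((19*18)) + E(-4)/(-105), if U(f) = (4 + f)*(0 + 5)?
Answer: 2887/2394 ≈ 1.2059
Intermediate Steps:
U(f) = 20 + 5*f (U(f) = (4 + f)*5 = 20 + 5*f)
E(M) = 7 - 2*M*(20 + 6*M) (E(M) = 7 - (M + (20 + 5*M))*(M + M) = 7 - (20 + 6*M)*2*M = 7 - 2*M*(20 + 6*M))
331/((19*18)) + E(-4)/(-105) = 331/((19*18)) + (7 - 40*(-4) - 12*(-4)²)/(-105) = 331/342 + (7 + 160 - 12*16)*(-1/105) = 331*(1/342) + (7 + 160 - 192)*(-1/105) = 331/342 - 25*(-1/105) = 331/342 + 5/21 = 2887/2394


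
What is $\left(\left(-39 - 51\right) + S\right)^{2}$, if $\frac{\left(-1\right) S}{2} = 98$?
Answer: $81796$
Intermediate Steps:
$S = -196$ ($S = \left(-2\right) 98 = -196$)
$\left(\left(-39 - 51\right) + S\right)^{2} = \left(\left(-39 - 51\right) - 196\right)^{2} = \left(-90 - 196\right)^{2} = \left(-286\right)^{2} = 81796$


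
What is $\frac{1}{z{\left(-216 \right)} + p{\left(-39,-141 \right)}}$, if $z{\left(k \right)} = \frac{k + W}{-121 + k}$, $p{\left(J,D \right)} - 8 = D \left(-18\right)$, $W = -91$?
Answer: $\frac{337}{858309} \approx 0.00039263$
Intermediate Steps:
$p{\left(J,D \right)} = 8 - 18 D$ ($p{\left(J,D \right)} = 8 + D \left(-18\right) = 8 - 18 D$)
$z{\left(k \right)} = \frac{-91 + k}{-121 + k}$ ($z{\left(k \right)} = \frac{k - 91}{-121 + k} = \frac{-91 + k}{-121 + k}$)
$\frac{1}{z{\left(-216 \right)} + p{\left(-39,-141 \right)}} = \frac{1}{\frac{-91 - 216}{-121 - 216} + \left(8 - -2538\right)} = \frac{1}{\frac{1}{-337} \left(-307\right) + \left(8 + 2538\right)} = \frac{1}{\left(- \frac{1}{337}\right) \left(-307\right) + 2546} = \frac{1}{\frac{307}{337} + 2546} = \frac{1}{\frac{858309}{337}} = \frac{337}{858309}$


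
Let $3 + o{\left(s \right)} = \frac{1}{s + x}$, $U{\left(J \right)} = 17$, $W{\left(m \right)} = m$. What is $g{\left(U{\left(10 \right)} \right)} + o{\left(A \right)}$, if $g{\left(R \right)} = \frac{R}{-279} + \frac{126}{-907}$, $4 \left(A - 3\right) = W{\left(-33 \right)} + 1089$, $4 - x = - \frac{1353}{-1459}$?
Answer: $- \frac{318694354025}{99711991908} \approx -3.1961$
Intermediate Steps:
$x = \frac{4483}{1459}$ ($x = 4 - - \frac{1353}{-1459} = 4 - \left(-1353\right) \left(- \frac{1}{1459}\right) = 4 - \frac{1353}{1459} = \frac{4483}{1459} \approx 3.0727$)
$A = 267$ ($A = 3 + \frac{-33 + 1089}{4} = 3 + \frac{1}{4} \cdot 1056 = 3 + 264 = 267$)
$o{\left(s \right)} = -3 + \frac{1}{\frac{4483}{1459} + s}$ ($o{\left(s \right)} = -3 + \frac{1}{s + \frac{4483}{1459}} = -3 + \frac{1}{\frac{4483}{1459} + s}$)
$g{\left(R \right)} = - \frac{126}{907} - \frac{R}{279}$ ($g{\left(R \right)} = R \left(- \frac{1}{279}\right) + 126 \left(- \frac{1}{907}\right) = - \frac{R}{279} - \frac{126}{907} = - \frac{126}{907} - \frac{R}{279}$)
$g{\left(U{\left(10 \right)} \right)} + o{\left(A \right)} = \left(- \frac{126}{907} - \frac{17}{279}\right) + \frac{-11990 - 1168659}{4483 + 1459 \cdot 267} = \left(- \frac{126}{907} - \frac{17}{279}\right) + \frac{-11990 - 1168659}{4483 + 389553} = - \frac{50573}{253053} + \frac{1}{394036} \left(-1180649\right) = - \frac{50573}{253053} - \frac{1180649}{394036} = - \frac{318694354025}{99711991908}$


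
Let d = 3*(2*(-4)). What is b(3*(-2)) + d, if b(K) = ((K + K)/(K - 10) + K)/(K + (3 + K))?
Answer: -281/12 ≈ -23.417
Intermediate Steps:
b(K) = (K + 2*K/(-10 + K))/(3 + 2*K) (b(K) = ((2*K)/(-10 + K) + K)/(3 + 2*K) = (2*K/(-10 + K) + K)/(3 + 2*K) = (K + 2*K/(-10 + K))/(3 + 2*K))
d = -24 (d = 3*(-8) = -24)
b(3*(-2)) + d = (3*(-2))*(-8 + 3*(-2))/(-30 - 51*(-2) + 2*(3*(-2))²) - 24 = -6*(-8 - 6)/(-30 - 17*(-6) + 2*(-6)²) - 24 = -6*(-14)/(-30 + 102 + 2*36) - 24 = -6*(-14)/(-30 + 102 + 72) - 24 = -6*(-14)/144 - 24 = -6*1/144*(-14) - 24 = 7/12 - 24 = -281/12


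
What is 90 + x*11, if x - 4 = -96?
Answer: -922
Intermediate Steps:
x = -92 (x = 4 - 96 = -92)
90 + x*11 = 90 - 92*11 = 90 - 1012 = -922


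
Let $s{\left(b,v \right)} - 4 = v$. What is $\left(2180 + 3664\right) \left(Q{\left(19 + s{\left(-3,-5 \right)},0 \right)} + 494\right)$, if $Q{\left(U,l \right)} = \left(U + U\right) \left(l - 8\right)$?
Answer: $1203864$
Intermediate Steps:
$s{\left(b,v \right)} = 4 + v$
$Q{\left(U,l \right)} = 2 U \left(-8 + l\right)$
$\left(2180 + 3664\right) \left(Q{\left(19 + s{\left(-3,-5 \right)},0 \right)} + 494\right) = \left(2180 + 3664\right) \left(2 \left(19 + \left(4 - 5\right)\right) \left(-8 + 0\right) + 494\right) = 5844 \left(2 \left(19 - 1\right) \left(-8\right) + 494\right) = 5844 \left(2 \cdot 18 \left(-8\right) + 494\right) = 5844 \left(-288 + 494\right) = 5844 \cdot 206 = 1203864$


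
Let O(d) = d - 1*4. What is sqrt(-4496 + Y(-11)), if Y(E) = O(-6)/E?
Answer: 3*I*sqrt(60434)/11 ≈ 67.045*I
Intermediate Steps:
O(d) = -4 + d (O(d) = d - 4 = -4 + d)
Y(E) = -10/E (Y(E) = (-4 - 6)/E = -10/E)
sqrt(-4496 + Y(-11)) = sqrt(-4496 - 10/(-11)) = sqrt(-4496 - 10*(-1/11)) = sqrt(-4496 + 10/11) = sqrt(-49446/11) = 3*I*sqrt(60434)/11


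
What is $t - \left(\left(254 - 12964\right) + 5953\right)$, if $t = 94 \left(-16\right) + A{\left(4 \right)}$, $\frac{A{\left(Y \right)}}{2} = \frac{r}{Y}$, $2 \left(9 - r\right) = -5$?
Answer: $\frac{21035}{4} \approx 5258.8$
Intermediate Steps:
$r = \frac{23}{2}$ ($r = 9 - - \frac{5}{2} = 9 + \frac{5}{2} = \frac{23}{2} \approx 11.5$)
$A{\left(Y \right)} = \frac{23}{Y}$ ($A{\left(Y \right)} = 2 \frac{23}{2 Y} = \frac{23}{Y}$)
$t = - \frac{5993}{4}$ ($t = 94 \left(-16\right) + \frac{23}{4} = -1504 + 23 \cdot \frac{1}{4} = -1504 + \frac{23}{4} = - \frac{5993}{4} \approx -1498.3$)
$t - \left(\left(254 - 12964\right) + 5953\right) = - \frac{5993}{4} - \left(\left(254 - 12964\right) + 5953\right) = - \frac{5993}{4} - \left(-12710 + 5953\right) = - \frac{5993}{4} - -6757 = - \frac{5993}{4} + 6757 = \frac{21035}{4}$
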